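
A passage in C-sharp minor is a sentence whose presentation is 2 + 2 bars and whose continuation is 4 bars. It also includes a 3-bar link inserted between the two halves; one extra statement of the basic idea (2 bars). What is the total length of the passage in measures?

Basic sentence: 2 + 2 + 4 = 8 bars.
8 (basic form) + 3 (link) + 2 (extra statement) = 13.

13 measures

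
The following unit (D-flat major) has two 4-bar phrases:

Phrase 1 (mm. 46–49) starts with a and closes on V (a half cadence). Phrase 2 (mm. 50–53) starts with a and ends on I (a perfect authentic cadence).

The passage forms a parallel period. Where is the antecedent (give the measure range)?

The antecedent is the phrase ending with the weaker cadence (half cadence, phrase 1) and the consequent the one ending more conclusively (perfect authentic cadence, phrase 2); the antecedent is mm. 46-49.

measures 46–49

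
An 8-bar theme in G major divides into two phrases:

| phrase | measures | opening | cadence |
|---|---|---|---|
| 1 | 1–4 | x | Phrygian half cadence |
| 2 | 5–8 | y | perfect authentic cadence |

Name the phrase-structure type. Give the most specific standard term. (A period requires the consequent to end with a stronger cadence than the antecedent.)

Phrase 1 ends with a Phrygian half cadence (weaker) and phrase 2 with a perfect authentic cadence (stronger): antecedent + consequent = a period.
The two phrases open with different material (x / y), so the period is contrasting.

contrasting period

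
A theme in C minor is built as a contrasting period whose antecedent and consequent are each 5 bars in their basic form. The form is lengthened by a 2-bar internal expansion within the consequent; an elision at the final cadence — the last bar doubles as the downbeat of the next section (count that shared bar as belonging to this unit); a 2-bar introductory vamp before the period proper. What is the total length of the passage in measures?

14 measures

Basic contrasting period: 5 + 5 = 10 bars.
10 (basic form) + 2 (internal expansion) + 2 (introduction) = 14.
The elision shares a bar with the next section but does not change this unit's count.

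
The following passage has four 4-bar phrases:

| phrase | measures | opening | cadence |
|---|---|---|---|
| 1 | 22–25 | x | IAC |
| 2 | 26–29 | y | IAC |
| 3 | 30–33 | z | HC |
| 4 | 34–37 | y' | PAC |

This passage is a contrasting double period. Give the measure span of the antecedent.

In a double period the four phrases pair into a large antecedent (phrases 1–2, ending imperfect authentic cadence) and a large consequent (phrases 3–4, ending perfect authentic cadence). The antecedent spans mm. 22–29.

measures 22–29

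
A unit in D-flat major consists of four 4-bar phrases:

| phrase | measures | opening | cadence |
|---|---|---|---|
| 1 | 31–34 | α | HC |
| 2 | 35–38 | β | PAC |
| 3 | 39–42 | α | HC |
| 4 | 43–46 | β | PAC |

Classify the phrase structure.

repeated period

The cadence pattern HC–PAC–HC–PAC is weak–strong twice, and phrases 3–4 restate phrases 1–2: a period heard twice, not a double period (which would end weakly at phrase 2).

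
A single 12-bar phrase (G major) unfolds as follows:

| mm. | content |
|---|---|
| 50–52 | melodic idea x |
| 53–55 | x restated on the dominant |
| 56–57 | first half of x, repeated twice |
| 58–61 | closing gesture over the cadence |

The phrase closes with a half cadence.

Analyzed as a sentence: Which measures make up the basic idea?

measures 50–52

The presentation of a sentence is the basic idea (mm. 50-52) plus its repetition (mm. 53–55); the basic idea is therefore mm. 50–52.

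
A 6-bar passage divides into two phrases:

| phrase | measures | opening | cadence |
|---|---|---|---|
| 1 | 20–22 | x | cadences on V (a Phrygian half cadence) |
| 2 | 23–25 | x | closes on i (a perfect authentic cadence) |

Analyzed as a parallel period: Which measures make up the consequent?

measures 23–25

The antecedent is the phrase ending with the weaker cadence (Phrygian half cadence, phrase 1) and the consequent the one ending more conclusively (perfect authentic cadence, phrase 2); the consequent is mm. 23–25.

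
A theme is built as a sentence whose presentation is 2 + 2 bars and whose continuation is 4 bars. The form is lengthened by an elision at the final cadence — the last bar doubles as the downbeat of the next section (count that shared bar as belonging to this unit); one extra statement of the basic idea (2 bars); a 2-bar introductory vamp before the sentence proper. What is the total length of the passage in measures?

Basic sentence: 2 + 2 + 4 = 8 bars.
8 (basic form) + 2 (extra statement) + 2 (introduction) = 12.
The elision shares a bar with the next section but does not change this unit's count.

12 measures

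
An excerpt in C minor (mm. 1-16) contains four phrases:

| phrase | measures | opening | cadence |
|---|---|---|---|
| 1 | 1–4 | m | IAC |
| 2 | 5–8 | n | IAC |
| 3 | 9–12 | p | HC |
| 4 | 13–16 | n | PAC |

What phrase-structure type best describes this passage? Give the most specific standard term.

contrasting double period

Four phrases in two halves: the first half (bars 1–8) ends with an imperfect authentic cadence, the second (mm. 9-16) with a perfect authentic cadence — a large antecedent–consequent pair, i.e. a double period.
Phrase 3 begins with different material from phrase 1, making it contrasting.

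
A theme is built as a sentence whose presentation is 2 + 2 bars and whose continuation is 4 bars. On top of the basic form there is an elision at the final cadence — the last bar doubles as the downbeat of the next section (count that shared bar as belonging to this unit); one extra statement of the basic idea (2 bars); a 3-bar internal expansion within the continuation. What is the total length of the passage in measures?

Basic sentence: 2 + 2 + 4 = 8 bars.
8 (basic form) + 2 (extra statement) + 3 (internal expansion) = 13.
The elision shares a bar with the next section but does not change this unit's count.

13 measures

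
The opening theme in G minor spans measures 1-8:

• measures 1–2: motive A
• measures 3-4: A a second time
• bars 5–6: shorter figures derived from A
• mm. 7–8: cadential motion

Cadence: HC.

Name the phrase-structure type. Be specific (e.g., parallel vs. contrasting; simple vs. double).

sentence

Basic idea (mm. 1-2) + its repetition (bars 3-4) form the presentation; fragmentation and cadence (mm. 5–8) form the continuation — the 8-bar whole is a sentence.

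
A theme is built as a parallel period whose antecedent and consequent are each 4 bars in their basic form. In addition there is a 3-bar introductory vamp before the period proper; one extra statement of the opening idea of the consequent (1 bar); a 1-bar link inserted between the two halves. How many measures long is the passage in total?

13 measures

Basic parallel period: 4 + 4 = 8 bars.
8 (basic form) + 3 (introduction) + 1 (extra statement) + 1 (link) = 13.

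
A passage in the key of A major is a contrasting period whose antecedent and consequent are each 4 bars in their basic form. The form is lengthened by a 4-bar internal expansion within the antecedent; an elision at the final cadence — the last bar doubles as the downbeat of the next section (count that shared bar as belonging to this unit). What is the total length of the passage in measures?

Basic contrasting period: 4 + 4 = 8 bars.
8 (basic form) + 4 (internal expansion) = 12.
The elision shares a bar with the next section but does not change this unit's count.

12 measures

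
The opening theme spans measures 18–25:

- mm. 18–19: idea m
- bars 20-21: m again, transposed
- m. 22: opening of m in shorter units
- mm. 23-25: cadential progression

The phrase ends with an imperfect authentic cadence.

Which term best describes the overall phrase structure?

sentence

Basic idea (bars 18-19) + its repetition (mm. 20-21) form the presentation; fragmentation and cadence (measures 22-25) form the continuation — the 8-bar whole is a sentence.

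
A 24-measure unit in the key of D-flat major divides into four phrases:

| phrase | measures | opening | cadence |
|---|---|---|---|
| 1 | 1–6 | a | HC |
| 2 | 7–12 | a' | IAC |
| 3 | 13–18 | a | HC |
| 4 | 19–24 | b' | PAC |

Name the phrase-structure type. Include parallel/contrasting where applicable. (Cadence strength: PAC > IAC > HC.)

parallel double period

Four phrases in two halves: the first half (measures 1–12) ends with an imperfect authentic cadence, the second (bars 13–24) with a perfect authentic cadence — a large antecedent–consequent pair, i.e. a double period.
Phrase 3 begins with the same material as phrase 1, making it parallel.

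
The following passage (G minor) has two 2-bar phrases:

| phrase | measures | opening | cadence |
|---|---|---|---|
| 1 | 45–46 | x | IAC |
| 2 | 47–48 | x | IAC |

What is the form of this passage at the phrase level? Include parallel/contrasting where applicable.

repeated phrase

Both phrases have the same opening (x) and the same cadence (imperfect authentic cadence): the second is a restatement, not a consequent, so this is a repeated phrase rather than a period.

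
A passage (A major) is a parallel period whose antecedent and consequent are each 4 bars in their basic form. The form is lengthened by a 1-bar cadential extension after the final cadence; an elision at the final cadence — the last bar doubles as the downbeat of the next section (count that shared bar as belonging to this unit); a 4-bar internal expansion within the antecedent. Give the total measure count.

13 measures

Basic parallel period: 4 + 4 = 8 bars.
8 (basic form) + 1 (cadential extension) + 4 (internal expansion) = 13.
The elision shares a bar with the next section but does not change this unit's count.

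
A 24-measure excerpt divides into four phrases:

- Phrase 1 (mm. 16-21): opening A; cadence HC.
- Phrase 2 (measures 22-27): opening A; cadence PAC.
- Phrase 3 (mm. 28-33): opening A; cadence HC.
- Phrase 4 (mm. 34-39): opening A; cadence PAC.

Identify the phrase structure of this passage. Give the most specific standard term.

repeated period

The cadence pattern HC–PAC–HC–PAC is weak–strong twice, and phrases 3–4 restate phrases 1–2: a period heard twice, not a double period (which would end weakly at phrase 2).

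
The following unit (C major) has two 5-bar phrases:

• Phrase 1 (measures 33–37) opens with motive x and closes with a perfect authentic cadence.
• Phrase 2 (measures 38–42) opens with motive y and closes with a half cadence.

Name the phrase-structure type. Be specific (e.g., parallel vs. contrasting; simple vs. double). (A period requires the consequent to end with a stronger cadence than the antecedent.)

phrase group

The second phrase closes with a half cadence, which is not stronger than the first phrase's perfect authentic cadence; without a weak→strong cadential pair there is no antecedent–consequent relationship, so this is a phrase group rather than a period.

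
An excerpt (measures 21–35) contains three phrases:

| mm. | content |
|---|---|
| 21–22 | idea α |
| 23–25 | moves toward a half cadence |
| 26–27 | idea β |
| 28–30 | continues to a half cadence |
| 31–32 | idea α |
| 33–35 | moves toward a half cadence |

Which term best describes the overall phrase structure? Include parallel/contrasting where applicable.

The final phrase closes with a half cadence, which is not stronger than the preceding half cadence; the 3 phrases lack an overall antecedent–consequent design and so form a phrase group.

phrase group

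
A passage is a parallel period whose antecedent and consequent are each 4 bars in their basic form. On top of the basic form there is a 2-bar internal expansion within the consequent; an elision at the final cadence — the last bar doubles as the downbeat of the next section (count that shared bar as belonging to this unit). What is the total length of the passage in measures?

10 measures

Basic parallel period: 4 + 4 = 8 bars.
8 (basic form) + 2 (internal expansion) = 10.
The elision shares a bar with the next section but does not change this unit's count.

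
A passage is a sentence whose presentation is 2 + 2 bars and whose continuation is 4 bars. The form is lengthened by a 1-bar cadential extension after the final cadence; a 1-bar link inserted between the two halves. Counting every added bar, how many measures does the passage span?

Basic sentence: 2 + 2 + 4 = 8 bars.
8 (basic form) + 1 (cadential extension) + 1 (link) = 10.

10 measures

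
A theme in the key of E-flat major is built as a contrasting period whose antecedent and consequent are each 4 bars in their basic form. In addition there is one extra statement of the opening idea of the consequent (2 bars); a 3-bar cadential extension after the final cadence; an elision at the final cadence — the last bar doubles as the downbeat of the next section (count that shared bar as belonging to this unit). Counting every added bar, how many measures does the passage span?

Basic contrasting period: 4 + 4 = 8 bars.
8 (basic form) + 2 (extra statement) + 3 (cadential extension) = 13.
The elision shares a bar with the next section but does not change this unit's count.

13 measures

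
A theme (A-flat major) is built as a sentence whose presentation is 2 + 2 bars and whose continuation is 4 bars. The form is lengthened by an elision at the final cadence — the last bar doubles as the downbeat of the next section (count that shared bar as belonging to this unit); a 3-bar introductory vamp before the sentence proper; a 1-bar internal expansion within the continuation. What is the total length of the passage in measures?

12 measures

Basic sentence: 2 + 2 + 4 = 8 bars.
8 (basic form) + 3 (introduction) + 1 (internal expansion) = 12.
The elision shares a bar with the next section but does not change this unit's count.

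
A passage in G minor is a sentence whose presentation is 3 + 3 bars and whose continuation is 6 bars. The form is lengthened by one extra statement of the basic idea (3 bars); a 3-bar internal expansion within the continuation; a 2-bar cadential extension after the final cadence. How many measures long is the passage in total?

20 measures

Basic sentence: 3 + 3 + 6 = 12 bars.
12 (basic form) + 3 (extra statement) + 3 (internal expansion) + 2 (cadential extension) = 20.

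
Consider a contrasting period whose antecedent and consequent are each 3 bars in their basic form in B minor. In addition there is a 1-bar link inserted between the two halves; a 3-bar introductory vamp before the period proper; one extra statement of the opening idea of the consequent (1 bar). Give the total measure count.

Basic contrasting period: 3 + 3 = 6 bars.
6 (basic form) + 1 (link) + 3 (introduction) + 1 (extra statement) = 11.

11 measures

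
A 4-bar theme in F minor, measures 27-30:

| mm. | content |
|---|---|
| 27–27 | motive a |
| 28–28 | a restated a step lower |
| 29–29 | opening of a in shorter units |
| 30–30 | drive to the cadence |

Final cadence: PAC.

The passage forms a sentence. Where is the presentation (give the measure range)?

The presentation of a sentence is the basic idea (bar 27) plus its repetition (m. 28); the presentation is therefore bars 27–28.

measures 27–28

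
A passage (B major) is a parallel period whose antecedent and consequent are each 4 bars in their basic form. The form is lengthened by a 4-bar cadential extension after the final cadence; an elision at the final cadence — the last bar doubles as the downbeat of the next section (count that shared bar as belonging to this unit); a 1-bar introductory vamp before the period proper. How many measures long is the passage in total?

Basic parallel period: 4 + 4 = 8 bars.
8 (basic form) + 4 (cadential extension) + 1 (introduction) = 13.
The elision shares a bar with the next section but does not change this unit's count.

13 measures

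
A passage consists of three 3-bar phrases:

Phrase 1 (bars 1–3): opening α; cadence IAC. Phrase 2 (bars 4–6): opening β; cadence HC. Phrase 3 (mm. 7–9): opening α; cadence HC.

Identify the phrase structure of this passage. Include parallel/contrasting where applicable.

phrase group

The final phrase closes with a half cadence, which is not stronger than the preceding half cadence; the 3 phrases lack an overall antecedent–consequent design and so form a phrase group.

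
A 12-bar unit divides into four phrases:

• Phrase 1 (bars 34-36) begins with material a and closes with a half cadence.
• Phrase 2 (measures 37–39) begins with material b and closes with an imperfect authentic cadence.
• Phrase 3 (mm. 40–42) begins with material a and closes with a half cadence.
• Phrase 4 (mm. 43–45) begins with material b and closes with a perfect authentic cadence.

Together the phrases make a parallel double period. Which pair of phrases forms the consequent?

In a double period the first pair of phrases (ending imperfect authentic cadence) is the large antecedent and the second pair (ending perfect authentic cadence) is the large consequent; the consequent is phrases 3 and 4.

phrases 3 and 4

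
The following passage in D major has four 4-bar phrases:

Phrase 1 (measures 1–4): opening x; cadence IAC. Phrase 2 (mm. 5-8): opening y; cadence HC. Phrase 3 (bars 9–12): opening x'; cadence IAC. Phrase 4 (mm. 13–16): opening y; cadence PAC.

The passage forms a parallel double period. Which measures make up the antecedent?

measures 1–8

In a double period the four phrases pair into a large antecedent (phrases 1–2, ending half cadence) and a large consequent (phrases 3–4, ending perfect authentic cadence). The antecedent spans mm. 1–8.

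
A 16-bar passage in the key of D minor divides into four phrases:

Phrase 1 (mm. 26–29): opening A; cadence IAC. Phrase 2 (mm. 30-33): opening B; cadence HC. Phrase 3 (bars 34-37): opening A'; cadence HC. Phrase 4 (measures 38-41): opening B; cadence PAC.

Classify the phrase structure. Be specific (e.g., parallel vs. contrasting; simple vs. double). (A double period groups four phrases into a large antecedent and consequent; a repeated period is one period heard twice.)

Four phrases in two halves: the first half (measures 26–33) ends with a half cadence, the second (measures 34–41) with a perfect authentic cadence — a large antecedent–consequent pair, i.e. a double period.
Phrase 3 begins with the same material as phrase 1, making it parallel.

parallel double period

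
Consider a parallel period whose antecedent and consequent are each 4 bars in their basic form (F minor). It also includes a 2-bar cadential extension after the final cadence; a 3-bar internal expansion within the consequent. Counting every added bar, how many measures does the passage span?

13 measures

Basic parallel period: 4 + 4 = 8 bars.
8 (basic form) + 2 (cadential extension) + 3 (internal expansion) = 13.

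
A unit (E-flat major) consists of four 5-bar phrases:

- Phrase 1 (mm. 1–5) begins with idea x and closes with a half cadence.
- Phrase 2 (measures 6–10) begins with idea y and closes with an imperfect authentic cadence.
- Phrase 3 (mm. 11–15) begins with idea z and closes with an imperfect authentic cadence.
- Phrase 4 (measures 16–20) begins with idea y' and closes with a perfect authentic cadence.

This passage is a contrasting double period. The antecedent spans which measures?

measures 1–10

In a double period the four phrases pair into a large antecedent (phrases 1–2, ending imperfect authentic cadence) and a large consequent (phrases 3–4, ending perfect authentic cadence). The antecedent spans measures 1–10.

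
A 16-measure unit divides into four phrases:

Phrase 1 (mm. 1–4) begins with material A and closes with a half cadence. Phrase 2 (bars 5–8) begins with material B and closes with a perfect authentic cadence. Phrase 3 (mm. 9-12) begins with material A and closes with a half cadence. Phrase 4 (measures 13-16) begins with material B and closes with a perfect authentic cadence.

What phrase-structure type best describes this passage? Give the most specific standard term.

repeated period

The cadence pattern HC–PAC–HC–PAC is weak–strong twice, and phrases 3–4 restate phrases 1–2: a period heard twice, not a double period (which would end weakly at phrase 2).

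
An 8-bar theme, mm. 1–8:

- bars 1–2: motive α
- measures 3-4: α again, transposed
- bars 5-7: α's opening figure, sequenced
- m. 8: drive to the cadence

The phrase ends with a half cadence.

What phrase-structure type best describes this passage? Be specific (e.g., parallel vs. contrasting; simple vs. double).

Basic idea (bars 1-2) + its repetition (mm. 3–4) form the presentation; fragmentation and cadence (mm. 5–8) form the continuation — the 8-bar whole is a sentence.

sentence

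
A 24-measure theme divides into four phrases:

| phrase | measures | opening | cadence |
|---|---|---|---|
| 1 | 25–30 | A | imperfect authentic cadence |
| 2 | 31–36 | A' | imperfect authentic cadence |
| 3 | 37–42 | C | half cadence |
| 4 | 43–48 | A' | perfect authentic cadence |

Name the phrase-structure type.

Four phrases in two halves: the first half (mm. 25-36) ends with an imperfect authentic cadence, the second (bars 37-48) with a perfect authentic cadence — a large antecedent–consequent pair, i.e. a double period.
Phrase 3 begins with different material from phrase 1, making it contrasting.

contrasting double period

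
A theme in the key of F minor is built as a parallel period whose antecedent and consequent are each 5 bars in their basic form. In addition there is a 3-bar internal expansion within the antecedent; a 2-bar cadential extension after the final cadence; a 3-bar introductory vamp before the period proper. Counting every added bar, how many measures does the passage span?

Basic parallel period: 5 + 5 = 10 bars.
10 (basic form) + 3 (internal expansion) + 2 (cadential extension) + 3 (introduction) = 18.

18 measures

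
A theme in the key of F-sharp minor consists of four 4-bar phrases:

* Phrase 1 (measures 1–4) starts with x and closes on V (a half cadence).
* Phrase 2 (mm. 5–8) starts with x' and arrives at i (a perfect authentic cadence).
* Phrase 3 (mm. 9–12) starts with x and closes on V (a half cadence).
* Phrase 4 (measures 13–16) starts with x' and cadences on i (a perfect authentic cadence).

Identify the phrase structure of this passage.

repeated period

The cadence pattern HC–PAC–HC–PAC is weak–strong twice, and phrases 3–4 restate phrases 1–2: a period heard twice, not a double period (which would end weakly at phrase 2).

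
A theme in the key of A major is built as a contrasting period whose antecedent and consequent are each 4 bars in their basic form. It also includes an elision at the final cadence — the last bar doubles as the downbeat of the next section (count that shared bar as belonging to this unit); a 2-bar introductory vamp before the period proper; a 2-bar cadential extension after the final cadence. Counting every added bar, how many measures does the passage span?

Basic contrasting period: 4 + 4 = 8 bars.
8 (basic form) + 2 (introduction) + 2 (cadential extension) = 12.
The elision shares a bar with the next section but does not change this unit's count.

12 measures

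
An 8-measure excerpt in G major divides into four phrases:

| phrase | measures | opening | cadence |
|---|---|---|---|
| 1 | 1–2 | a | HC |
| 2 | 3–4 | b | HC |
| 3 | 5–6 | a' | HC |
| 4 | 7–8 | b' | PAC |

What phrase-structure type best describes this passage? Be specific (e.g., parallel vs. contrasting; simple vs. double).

Four phrases in two halves: the first half (measures 1–4) ends with a half cadence, the second (measures 5-8) with a perfect authentic cadence — a large antecedent–consequent pair, i.e. a double period.
Phrase 3 begins with the same material as phrase 1, making it parallel.

parallel double period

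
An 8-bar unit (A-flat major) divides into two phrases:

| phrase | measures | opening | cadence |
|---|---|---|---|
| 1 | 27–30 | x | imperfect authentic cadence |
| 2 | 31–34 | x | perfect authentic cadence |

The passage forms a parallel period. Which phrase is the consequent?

phrase 2

The phrase ending with the weaker cadence (imperfect authentic cadence) is the antecedent; the one ending more conclusively (perfect authentic cadence) is the consequent. The consequent is phrase 2.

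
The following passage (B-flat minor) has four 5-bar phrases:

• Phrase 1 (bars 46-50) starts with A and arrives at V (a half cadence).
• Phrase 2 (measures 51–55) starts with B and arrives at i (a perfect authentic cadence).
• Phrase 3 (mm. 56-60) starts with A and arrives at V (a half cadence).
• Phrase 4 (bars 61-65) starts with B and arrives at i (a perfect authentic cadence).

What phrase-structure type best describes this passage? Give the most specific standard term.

repeated period

The cadence pattern HC–PAC–HC–PAC is weak–strong twice, and phrases 3–4 restate phrases 1–2: a period heard twice, not a double period (which would end weakly at phrase 2).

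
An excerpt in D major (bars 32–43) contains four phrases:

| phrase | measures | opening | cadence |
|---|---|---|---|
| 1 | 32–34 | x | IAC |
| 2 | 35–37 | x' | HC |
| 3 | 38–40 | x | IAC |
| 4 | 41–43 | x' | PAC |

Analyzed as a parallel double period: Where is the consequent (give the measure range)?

In a double period the four phrases pair into a large antecedent (phrases 1–2, ending half cadence) and a large consequent (phrases 3–4, ending perfect authentic cadence). The consequent spans mm. 38–43.

measures 38–43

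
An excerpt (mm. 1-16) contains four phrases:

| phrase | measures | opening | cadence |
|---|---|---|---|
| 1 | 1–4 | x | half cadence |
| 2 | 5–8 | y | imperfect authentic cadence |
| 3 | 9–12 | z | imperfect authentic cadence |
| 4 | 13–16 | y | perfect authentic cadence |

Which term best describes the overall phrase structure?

contrasting double period

Four phrases in two halves: the first half (bars 1–8) ends with an imperfect authentic cadence, the second (measures 9–16) with a perfect authentic cadence — a large antecedent–consequent pair, i.e. a double period.
Phrase 3 begins with different material from phrase 1, making it contrasting.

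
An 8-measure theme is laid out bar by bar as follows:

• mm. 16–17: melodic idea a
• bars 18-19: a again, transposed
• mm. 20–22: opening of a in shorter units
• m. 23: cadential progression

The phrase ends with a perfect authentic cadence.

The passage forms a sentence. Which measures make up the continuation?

measures 20–23

After the presentation (mm. 16–19), the continuation covers the fragmentation through the cadence: measures 20-23.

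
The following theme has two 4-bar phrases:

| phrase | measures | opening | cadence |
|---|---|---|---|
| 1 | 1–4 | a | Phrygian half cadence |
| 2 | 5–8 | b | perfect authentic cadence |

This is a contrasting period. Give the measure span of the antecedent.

measures 1–4

The phrase ending with the weaker cadence (Phrygian half cadence) is the antecedent; the one ending more conclusively (perfect authentic cadence) is the consequent. The antecedent is measures 1–4.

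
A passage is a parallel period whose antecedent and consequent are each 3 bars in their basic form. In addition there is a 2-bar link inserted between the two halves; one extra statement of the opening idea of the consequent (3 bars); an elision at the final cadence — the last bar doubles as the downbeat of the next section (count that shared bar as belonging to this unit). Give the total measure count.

11 measures

Basic parallel period: 3 + 3 = 6 bars.
6 (basic form) + 2 (link) + 3 (extra statement) = 11.
The elision shares a bar with the next section but does not change this unit's count.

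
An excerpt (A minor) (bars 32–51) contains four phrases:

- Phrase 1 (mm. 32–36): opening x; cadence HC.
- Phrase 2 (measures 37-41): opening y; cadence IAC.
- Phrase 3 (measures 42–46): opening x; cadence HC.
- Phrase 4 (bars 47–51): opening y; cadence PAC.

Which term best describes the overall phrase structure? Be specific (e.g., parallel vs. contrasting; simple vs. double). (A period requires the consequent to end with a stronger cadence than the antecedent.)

Four phrases in two halves: the first half (mm. 32–41) ends with an imperfect authentic cadence, the second (mm. 42–51) with a perfect authentic cadence — a large antecedent–consequent pair, i.e. a double period.
Phrase 3 begins with the same material as phrase 1, making it parallel.

parallel double period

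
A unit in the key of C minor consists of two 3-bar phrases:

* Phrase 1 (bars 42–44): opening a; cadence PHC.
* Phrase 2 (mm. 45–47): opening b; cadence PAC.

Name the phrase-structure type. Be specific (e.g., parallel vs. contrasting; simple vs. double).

contrasting period

Phrase 1 ends with a Phrygian half cadence (weaker) and phrase 2 with a perfect authentic cadence (stronger): antecedent + consequent = a period.
The two phrases open with different material (a / b), so the period is contrasting.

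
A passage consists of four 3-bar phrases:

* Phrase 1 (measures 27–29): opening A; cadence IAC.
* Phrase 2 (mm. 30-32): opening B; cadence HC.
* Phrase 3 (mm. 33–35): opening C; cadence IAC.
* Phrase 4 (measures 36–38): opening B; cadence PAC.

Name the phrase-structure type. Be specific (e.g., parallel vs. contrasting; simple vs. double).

contrasting double period

Four phrases in two halves: the first half (mm. 27-32) ends with a half cadence, the second (mm. 33–38) with a perfect authentic cadence — a large antecedent–consequent pair, i.e. a double period.
Phrase 3 begins with different material from phrase 1, making it contrasting.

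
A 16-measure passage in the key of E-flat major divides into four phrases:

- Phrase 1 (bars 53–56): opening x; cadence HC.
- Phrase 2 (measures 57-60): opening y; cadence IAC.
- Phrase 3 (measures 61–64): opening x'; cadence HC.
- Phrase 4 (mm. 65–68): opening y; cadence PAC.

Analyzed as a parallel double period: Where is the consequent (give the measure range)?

In a double period the four phrases pair into a large antecedent (phrases 1–2, ending imperfect authentic cadence) and a large consequent (phrases 3–4, ending perfect authentic cadence). The consequent spans bars 61–68.

measures 61–68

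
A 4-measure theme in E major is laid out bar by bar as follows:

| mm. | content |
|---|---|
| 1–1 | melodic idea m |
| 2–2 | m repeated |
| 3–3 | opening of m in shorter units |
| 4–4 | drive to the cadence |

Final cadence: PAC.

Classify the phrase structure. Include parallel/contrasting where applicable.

sentence

Basic idea (m. 1) + its repetition (m. 2) form the presentation; fragmentation and cadence (mm. 3–4) form the continuation — the 4-bar whole is a sentence.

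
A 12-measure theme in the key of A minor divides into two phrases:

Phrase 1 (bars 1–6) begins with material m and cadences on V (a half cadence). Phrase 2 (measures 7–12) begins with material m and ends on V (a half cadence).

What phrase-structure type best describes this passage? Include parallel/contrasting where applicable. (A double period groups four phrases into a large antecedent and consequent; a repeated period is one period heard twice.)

repeated phrase

Both phrases have the same opening (m) and the same cadence (half cadence): the second is a restatement, not a consequent, so this is a repeated phrase rather than a period.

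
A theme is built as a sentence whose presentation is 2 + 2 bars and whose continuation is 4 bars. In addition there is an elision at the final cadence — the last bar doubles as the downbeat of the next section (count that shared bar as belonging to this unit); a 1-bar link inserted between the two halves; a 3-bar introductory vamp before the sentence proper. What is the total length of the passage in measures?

Basic sentence: 2 + 2 + 4 = 8 bars.
8 (basic form) + 1 (link) + 3 (introduction) = 12.
The elision shares a bar with the next section but does not change this unit's count.

12 measures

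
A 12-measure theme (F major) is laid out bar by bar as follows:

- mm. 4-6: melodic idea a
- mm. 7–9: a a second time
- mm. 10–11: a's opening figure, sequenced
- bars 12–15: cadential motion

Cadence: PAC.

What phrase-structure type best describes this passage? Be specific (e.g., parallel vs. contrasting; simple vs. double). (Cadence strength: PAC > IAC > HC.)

Basic idea (measures 4–6) + its repetition (mm. 7–9) form the presentation; fragmentation and cadence (measures 10–15) form the continuation — the 12-bar whole is a sentence.

sentence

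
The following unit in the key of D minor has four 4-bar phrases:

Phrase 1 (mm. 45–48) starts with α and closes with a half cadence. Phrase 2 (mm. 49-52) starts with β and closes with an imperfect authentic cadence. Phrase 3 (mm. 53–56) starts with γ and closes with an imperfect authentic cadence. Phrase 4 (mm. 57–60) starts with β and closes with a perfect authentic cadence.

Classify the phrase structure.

Four phrases in two halves: the first half (mm. 45-52) ends with an imperfect authentic cadence, the second (mm. 53–60) with a perfect authentic cadence — a large antecedent–consequent pair, i.e. a double period.
Phrase 3 begins with different material from phrase 1, making it contrasting.

contrasting double period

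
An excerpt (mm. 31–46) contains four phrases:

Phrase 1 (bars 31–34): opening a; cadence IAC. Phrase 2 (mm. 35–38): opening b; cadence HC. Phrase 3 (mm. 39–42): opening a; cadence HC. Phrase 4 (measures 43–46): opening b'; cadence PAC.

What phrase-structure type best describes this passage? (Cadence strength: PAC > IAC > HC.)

parallel double period

Four phrases in two halves: the first half (measures 31–38) ends with a half cadence, the second (bars 39-46) with a perfect authentic cadence — a large antecedent–consequent pair, i.e. a double period.
Phrase 3 begins with the same material as phrase 1, making it parallel.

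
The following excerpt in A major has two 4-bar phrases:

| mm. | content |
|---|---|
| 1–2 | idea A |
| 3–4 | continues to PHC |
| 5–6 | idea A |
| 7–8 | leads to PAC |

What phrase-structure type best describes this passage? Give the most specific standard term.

Phrase 1 ends with a Phrygian half cadence (weaker) and phrase 2 with a perfect authentic cadence (stronger): antecedent + consequent = a period.
The two phrases open with the same material (A / A), so the period is parallel.

parallel period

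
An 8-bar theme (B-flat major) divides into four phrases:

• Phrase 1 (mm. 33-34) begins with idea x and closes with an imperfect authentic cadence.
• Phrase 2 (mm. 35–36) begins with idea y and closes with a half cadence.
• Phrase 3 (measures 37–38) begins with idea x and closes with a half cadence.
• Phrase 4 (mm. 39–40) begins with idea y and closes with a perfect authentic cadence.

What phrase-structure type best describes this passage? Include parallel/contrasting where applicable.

Four phrases in two halves: the first half (mm. 33–36) ends with a half cadence, the second (bars 37–40) with a perfect authentic cadence — a large antecedent–consequent pair, i.e. a double period.
Phrase 3 begins with the same material as phrase 1, making it parallel.

parallel double period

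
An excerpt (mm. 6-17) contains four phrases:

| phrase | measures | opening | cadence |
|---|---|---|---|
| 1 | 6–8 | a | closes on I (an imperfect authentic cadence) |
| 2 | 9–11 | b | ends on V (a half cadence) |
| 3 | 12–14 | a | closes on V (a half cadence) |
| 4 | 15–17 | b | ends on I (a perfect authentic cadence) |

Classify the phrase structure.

Four phrases in two halves: the first half (mm. 6–11) ends with a half cadence, the second (measures 12–17) with a perfect authentic cadence — a large antecedent–consequent pair, i.e. a double period.
Phrase 3 begins with the same material as phrase 1, making it parallel.

parallel double period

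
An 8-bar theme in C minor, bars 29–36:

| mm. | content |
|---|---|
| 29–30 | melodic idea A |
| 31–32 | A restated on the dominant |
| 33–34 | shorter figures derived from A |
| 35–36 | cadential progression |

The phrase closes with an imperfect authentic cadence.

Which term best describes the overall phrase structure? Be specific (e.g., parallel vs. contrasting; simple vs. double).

sentence

Basic idea (mm. 29–30) + its repetition (mm. 31-32) form the presentation; fragmentation and cadence (mm. 33-36) form the continuation — the 8-bar whole is a sentence.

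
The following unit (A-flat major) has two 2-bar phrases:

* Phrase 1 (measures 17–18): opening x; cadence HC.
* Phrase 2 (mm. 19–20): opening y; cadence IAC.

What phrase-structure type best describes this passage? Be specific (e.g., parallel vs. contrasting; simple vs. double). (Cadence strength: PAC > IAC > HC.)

contrasting period

Phrase 1 ends with a half cadence (weaker) and phrase 2 with an imperfect authentic cadence (stronger): antecedent + consequent = a period.
The two phrases open with different material (x / y), so the period is contrasting.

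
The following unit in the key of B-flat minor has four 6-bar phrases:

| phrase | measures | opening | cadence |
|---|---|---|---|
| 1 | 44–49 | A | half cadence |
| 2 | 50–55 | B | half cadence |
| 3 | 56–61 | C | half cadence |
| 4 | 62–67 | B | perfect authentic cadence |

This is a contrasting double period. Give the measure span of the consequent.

In a double period the first pair of phrases (ending half cadence) is the large antecedent and the second pair (ending perfect authentic cadence) is the large consequent; the consequent is measures 56–67.

measures 56–67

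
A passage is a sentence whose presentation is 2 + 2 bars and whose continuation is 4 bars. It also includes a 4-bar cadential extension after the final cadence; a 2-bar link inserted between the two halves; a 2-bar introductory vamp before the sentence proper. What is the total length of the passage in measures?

16 measures

Basic sentence: 2 + 2 + 4 = 8 bars.
8 (basic form) + 4 (cadential extension) + 2 (link) + 2 (introduction) = 16.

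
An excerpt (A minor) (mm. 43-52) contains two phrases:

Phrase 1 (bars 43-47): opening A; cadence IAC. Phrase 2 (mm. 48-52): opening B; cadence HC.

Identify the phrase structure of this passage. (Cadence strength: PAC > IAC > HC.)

phrase group

The second phrase closes with a half cadence, which is not stronger than the first phrase's imperfect authentic cadence; without a weak→strong cadential pair there is no antecedent–consequent relationship, so this is a phrase group rather than a period.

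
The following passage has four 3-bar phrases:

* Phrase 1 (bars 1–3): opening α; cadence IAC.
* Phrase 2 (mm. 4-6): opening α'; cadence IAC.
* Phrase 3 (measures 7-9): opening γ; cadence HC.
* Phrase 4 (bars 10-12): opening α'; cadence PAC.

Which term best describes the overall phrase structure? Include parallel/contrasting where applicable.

Four phrases in two halves: the first half (bars 1–6) ends with an imperfect authentic cadence, the second (bars 7-12) with a perfect authentic cadence — a large antecedent–consequent pair, i.e. a double period.
Phrase 3 begins with different material from phrase 1, making it contrasting.

contrasting double period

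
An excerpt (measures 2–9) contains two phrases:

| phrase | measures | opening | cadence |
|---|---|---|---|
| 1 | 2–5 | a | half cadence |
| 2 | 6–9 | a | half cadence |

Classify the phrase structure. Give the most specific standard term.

repeated phrase

Both phrases have the same opening (a) and the same cadence (half cadence): the second is a restatement, not a consequent, so this is a repeated phrase rather than a period.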